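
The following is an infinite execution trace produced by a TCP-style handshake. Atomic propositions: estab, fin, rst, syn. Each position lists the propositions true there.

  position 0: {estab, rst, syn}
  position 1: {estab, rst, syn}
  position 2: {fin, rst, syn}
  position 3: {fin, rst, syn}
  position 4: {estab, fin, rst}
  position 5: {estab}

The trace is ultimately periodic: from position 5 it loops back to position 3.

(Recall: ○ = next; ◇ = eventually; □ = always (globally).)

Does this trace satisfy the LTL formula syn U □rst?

Does not hold

Walking from position 0: at position 4, □rst has not yet held and syn fails, so syn U □rst is false.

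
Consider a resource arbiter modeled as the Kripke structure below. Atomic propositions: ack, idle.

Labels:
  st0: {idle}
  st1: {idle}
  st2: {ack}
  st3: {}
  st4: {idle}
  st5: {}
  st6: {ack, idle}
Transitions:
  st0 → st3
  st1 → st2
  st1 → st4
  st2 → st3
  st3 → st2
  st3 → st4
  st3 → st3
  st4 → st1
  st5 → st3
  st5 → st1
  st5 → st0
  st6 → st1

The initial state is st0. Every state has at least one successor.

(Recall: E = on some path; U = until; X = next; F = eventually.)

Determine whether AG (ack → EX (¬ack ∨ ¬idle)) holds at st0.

States satisfying ack → EX (¬ack ∨ ¬idle): {st0, st1, st2, st3, st4, st5, st6}.
States satisfying AG (ack → EX (¬ack ∨ ¬idle)): {st0, st1, st2, st3, st4, st5, st6}.
Every state reachable from st0 satisfies ack → EX (¬ack ∨ ¬idle).
st0 ∈ Sat(AG (ack → EX (¬ack ∨ ¬idle))).

Satisfied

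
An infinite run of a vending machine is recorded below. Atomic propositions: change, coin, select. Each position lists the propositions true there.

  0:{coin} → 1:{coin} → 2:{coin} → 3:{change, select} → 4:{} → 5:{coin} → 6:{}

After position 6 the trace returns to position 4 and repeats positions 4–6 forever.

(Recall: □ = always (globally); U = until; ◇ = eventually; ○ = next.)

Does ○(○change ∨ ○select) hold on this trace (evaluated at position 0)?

The position after 0 is 1; ○change ∨ ○select is false there.

Does not hold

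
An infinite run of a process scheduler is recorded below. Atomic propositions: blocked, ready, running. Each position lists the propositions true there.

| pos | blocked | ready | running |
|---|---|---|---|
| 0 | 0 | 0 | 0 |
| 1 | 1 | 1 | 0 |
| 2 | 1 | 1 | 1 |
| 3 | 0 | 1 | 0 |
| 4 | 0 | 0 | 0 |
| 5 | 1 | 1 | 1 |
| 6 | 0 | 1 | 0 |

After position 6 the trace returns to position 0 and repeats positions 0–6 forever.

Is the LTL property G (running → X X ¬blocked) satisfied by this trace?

Holds

running → X X ¬blocked holds at every position 0..6, and those are all positions ever visited, so G (running → X X ¬blocked) holds.
Positions where running holds: 2, 5.
Check X X ¬blocked at each: 2→ok, 5→ok.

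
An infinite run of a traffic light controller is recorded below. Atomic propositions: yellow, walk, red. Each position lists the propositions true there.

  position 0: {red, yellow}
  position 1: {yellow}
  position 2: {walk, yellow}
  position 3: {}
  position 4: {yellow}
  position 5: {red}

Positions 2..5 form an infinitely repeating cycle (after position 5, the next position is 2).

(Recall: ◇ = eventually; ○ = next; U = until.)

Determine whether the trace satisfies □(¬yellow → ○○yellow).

Violated

¬yellow → ○○yellow must hold at every position from 0 onward. It fails at position 3, so □(¬yellow → ○○yellow) is false.
Positions where ¬yellow holds: 3, 5.
Check ○○yellow at each: 3→fails, 5→fails.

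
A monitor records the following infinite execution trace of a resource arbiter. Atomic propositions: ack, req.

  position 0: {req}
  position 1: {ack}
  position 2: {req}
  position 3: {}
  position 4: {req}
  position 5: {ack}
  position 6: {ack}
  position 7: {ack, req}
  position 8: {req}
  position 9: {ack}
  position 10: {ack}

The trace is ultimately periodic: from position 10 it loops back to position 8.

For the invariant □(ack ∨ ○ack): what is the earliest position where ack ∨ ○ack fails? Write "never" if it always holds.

Check ack ∨ ○ack at each position in order: 0 ✓, 1 ✓.
At position 2 the labels are {req} and the next position 3 has {}, so ack ∨ ○ack is false there. This is the first violation.

2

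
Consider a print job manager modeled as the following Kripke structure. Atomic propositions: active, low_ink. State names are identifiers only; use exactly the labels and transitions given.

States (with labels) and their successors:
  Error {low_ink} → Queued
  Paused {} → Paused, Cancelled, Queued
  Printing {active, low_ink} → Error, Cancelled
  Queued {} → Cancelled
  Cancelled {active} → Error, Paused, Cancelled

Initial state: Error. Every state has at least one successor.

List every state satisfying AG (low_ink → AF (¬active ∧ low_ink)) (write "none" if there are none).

States satisfying low_ink → AF (¬active ∧ low_ink): {Error, Paused, Queued, Cancelled}.
States satisfying AG (low_ink → AF (¬active ∧ low_ink)): {Error, Paused, Queued, Cancelled}.

{Error, Paused, Queued, Cancelled}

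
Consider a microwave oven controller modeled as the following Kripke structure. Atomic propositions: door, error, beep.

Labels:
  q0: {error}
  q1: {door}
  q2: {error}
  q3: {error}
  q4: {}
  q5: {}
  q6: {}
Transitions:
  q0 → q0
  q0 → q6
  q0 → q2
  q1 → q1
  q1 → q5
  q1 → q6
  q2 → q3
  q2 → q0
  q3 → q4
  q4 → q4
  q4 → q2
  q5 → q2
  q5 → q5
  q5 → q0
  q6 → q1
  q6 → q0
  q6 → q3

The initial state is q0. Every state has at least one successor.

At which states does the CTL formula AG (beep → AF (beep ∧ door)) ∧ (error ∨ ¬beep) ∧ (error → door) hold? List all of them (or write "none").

States satisfying beep → AF (beep ∧ door): {q0, q1, q2, q3, q4, q5, q6}.
States satisfying AG (beep → AF (beep ∧ door)): {q0, q1, q2, q3, q4, q5, q6}.
States satisfying ¬beep: {q0, q1, q2, q3, q4, q5, q6}.
States satisfying error ∨ ¬beep: {q0, q1, q2, q3, q4, q5, q6}.
States satisfying error → door: {q1, q4, q5, q6}.
States satisfying (error ∨ ¬beep) ∧ (error → door): {q1, q4, q5, q6}.
States satisfying AG (beep → AF (beep ∧ door)) ∧ (error ∨ ¬beep) ∧ (error → door): {q1, q4, q5, q6}.

{q1, q4, q5, q6}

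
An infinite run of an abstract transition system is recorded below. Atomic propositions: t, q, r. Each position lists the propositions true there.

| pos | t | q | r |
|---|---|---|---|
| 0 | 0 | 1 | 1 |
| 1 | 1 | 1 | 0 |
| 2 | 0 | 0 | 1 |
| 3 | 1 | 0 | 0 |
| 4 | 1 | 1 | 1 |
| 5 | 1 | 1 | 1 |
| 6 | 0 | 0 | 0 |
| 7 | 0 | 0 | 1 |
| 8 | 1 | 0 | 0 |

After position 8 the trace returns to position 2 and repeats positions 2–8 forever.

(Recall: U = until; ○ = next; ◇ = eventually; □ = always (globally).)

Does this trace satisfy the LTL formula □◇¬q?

◇¬q holds at every position 0..8, and those are all positions ever visited, so □◇¬q holds.

Yes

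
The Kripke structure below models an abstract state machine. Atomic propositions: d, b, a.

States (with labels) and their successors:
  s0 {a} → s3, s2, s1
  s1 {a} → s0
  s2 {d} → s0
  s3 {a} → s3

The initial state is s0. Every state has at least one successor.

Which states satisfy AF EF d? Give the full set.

States satisfying EF d: {s0, s1, s2}.
States satisfying AF EF d: {s0, s1, s2}.

{s0, s1, s2}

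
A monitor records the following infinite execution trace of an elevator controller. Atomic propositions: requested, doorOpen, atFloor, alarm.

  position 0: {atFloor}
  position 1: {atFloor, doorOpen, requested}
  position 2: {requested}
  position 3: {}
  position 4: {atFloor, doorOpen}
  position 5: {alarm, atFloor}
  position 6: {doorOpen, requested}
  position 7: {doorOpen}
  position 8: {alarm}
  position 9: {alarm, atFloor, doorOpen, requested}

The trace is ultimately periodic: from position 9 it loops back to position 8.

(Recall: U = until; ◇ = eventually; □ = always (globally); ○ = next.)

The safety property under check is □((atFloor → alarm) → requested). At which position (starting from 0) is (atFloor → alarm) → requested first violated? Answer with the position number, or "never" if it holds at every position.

Check (atFloor → alarm) → requested at each position in order: 0 ✓, 1 ✓, 2 ✓.
At position 3 the labels are {}, so (atFloor → alarm) → requested is false there. This is the first violation.

3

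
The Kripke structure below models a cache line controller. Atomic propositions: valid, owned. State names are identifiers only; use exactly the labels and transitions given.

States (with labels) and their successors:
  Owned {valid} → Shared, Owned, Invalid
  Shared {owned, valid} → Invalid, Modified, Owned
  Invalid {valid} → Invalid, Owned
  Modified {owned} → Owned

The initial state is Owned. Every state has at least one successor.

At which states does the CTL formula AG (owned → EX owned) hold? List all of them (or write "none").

none

States satisfying owned → EX owned: {Owned, Shared, Invalid}.
States satisfying AG (owned → EX owned): ∅.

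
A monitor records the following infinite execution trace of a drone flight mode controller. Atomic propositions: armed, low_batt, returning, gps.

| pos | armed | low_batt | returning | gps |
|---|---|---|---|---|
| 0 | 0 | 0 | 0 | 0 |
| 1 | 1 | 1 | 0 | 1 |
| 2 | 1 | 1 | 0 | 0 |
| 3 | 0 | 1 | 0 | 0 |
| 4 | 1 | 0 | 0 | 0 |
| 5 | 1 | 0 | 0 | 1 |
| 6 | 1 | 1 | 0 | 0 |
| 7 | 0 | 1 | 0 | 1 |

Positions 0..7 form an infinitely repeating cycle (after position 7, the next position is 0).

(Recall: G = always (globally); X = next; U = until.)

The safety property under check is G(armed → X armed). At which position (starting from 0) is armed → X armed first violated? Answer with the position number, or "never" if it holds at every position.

Check armed → X armed at each position in order: 0 ✓, 1 ✓.
At position 2 the labels are {armed, low_batt} and the next position 3 has {low_batt}, so armed → X armed is false there. This is the first violation.

2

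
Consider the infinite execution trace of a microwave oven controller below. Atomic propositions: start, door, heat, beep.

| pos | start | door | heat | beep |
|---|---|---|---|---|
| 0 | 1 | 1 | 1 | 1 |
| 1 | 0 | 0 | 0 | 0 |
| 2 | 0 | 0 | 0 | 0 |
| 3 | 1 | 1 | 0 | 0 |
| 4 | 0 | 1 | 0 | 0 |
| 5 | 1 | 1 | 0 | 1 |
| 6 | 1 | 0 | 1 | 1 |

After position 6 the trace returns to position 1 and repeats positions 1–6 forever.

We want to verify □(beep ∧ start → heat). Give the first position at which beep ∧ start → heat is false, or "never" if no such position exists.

5

Check beep ∧ start → heat at each position in order: 0 ✓, 1 ✓, 2 ✓, 3 ✓, 4 ✓.
At position 5 the labels are {beep, door, start}, so beep ∧ start → heat is false there. This is the first violation.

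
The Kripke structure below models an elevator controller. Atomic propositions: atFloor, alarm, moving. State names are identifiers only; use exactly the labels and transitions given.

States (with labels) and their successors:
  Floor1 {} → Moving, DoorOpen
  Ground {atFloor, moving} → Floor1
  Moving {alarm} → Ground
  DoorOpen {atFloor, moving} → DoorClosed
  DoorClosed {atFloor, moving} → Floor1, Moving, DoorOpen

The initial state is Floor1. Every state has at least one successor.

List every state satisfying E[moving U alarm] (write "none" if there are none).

{Moving, DoorOpen, DoorClosed}

States satisfying moving: {Ground, DoorOpen, DoorClosed}.
States satisfying alarm: {Moving}.
States satisfying E[moving U alarm]: {Moving, DoorOpen, DoorClosed}.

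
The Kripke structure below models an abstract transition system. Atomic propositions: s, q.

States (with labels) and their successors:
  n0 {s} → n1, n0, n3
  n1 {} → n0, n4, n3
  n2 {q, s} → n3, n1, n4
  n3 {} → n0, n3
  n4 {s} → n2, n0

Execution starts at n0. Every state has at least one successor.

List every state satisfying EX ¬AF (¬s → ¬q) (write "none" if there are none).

none

States satisfying ¬AF (¬s → ¬q): ∅.
States satisfying EX ¬AF (¬s → ¬q): ∅.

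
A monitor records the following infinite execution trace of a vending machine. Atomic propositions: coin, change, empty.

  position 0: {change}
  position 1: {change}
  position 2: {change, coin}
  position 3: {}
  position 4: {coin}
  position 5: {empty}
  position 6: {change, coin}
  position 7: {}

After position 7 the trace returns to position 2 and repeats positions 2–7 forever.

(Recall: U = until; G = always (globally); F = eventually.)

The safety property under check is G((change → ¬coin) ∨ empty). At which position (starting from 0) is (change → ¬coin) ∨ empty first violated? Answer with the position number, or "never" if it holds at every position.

Check (change → ¬coin) ∨ empty at each position in order: 0 ✓, 1 ✓.
At position 2 the labels are {change, coin}, so (change → ¬coin) ∨ empty is false there. This is the first violation.

2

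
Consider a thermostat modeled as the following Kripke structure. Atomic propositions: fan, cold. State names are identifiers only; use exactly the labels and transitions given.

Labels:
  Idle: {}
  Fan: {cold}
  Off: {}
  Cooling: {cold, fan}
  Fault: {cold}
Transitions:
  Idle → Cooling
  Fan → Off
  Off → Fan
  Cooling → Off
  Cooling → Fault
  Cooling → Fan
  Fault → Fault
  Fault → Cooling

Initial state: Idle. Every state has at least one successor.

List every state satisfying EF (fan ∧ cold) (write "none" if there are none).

States satisfying fan ∧ cold: {Cooling}.
States satisfying EF (fan ∧ cold): {Idle, Cooling, Fault}.

{Idle, Cooling, Fault}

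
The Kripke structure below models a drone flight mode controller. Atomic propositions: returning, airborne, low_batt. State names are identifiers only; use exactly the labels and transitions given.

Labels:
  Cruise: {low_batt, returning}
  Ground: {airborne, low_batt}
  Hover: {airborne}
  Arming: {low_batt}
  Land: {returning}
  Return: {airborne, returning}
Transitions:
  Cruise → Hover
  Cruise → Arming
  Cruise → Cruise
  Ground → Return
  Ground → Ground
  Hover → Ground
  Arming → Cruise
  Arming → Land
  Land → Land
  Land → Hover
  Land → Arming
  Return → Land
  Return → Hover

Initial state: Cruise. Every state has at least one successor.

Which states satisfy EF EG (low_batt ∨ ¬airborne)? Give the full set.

States satisfying EG (low_batt ∨ ¬airborne): {Cruise, Ground, Arming, Land}.
States satisfying EF EG (low_batt ∨ ¬airborne): {Cruise, Ground, Hover, Arming, Land, Return}.

{Cruise, Ground, Hover, Arming, Land, Return}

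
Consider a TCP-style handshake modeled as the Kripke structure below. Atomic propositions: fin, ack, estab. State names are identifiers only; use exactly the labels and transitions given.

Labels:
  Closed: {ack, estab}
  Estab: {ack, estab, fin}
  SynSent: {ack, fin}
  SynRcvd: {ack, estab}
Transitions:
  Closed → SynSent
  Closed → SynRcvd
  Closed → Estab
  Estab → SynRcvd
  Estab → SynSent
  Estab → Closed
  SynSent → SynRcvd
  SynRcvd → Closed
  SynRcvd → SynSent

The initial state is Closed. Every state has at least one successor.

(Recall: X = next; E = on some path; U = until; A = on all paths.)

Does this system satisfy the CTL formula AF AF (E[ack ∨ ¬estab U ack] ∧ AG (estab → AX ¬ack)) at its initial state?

Does not hold

States satisfying AF (E[ack ∨ ¬estab U ack] ∧ AG (estab → AX ¬ack)): ∅.
States satisfying AF AF (E[ack ∨ ¬estab U ack] ∧ AG (estab → AX ¬ack)): ∅.
There is a path from Closed along which AF (E[ack ∨ ¬estab U ack] ∧ AG (estab → AX ¬ack)) never holds.
Closed ∉ Sat(AF AF (E[ack ∨ ¬estab U ack] ∧ AG (estab → AX ¬ack))).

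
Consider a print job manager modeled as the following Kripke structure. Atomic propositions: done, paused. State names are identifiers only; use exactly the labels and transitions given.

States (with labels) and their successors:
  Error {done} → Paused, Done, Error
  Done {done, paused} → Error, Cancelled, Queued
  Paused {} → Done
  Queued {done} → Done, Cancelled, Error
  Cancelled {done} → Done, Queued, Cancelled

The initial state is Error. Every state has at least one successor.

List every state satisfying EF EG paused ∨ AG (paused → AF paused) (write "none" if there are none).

{Error, Done, Paused, Queued, Cancelled}

States satisfying EG paused: ∅.
States satisfying EF EG paused: ∅.
States satisfying paused → AF paused: {Error, Done, Paused, Queued, Cancelled}.
States satisfying AG (paused → AF paused): {Error, Done, Paused, Queued, Cancelled}.
States satisfying EF EG paused ∨ AG (paused → AF paused): {Error, Done, Paused, Queued, Cancelled}.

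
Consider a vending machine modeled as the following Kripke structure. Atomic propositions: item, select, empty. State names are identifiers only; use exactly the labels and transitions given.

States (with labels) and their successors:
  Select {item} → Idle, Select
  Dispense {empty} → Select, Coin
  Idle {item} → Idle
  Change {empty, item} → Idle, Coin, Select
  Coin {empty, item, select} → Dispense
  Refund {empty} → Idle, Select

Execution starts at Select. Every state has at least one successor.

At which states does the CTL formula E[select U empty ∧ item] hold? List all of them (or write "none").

States satisfying select: {Coin}.
States satisfying empty ∧ item: {Change, Coin}.
States satisfying E[select U empty ∧ item]: {Change, Coin}.

{Change, Coin}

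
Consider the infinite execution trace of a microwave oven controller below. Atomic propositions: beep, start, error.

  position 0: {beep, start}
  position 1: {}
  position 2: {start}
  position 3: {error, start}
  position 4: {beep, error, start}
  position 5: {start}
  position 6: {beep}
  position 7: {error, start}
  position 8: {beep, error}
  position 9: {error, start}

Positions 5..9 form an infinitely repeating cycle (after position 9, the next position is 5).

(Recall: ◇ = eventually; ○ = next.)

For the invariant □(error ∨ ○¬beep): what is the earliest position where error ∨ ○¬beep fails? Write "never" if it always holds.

Check error ∨ ○¬beep at each position in order: 0 ✓, 1 ✓, 2 ✓, 3 ✓, 4 ✓.
At position 5 the labels are {start} and the next position 6 has {beep}, so error ∨ ○¬beep is false there. This is the first violation.

5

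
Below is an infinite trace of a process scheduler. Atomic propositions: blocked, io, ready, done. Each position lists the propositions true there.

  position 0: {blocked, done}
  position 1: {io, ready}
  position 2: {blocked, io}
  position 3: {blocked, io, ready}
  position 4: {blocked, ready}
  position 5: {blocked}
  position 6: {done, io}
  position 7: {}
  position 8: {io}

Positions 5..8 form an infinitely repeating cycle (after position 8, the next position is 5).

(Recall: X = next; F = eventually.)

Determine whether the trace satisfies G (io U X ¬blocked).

io U X ¬blocked must hold at every position from 0 onward. It fails at position 1, so G (io U X ¬blocked) is false.

Violated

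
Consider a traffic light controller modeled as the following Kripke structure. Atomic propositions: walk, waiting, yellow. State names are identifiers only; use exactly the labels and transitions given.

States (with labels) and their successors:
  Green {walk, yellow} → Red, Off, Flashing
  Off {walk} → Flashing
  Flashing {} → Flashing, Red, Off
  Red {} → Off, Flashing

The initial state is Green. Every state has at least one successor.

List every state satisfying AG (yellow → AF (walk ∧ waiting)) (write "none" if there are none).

{Off, Flashing, Red}

States satisfying yellow → AF (walk ∧ waiting): {Off, Flashing, Red}.
States satisfying AG (yellow → AF (walk ∧ waiting)): {Off, Flashing, Red}.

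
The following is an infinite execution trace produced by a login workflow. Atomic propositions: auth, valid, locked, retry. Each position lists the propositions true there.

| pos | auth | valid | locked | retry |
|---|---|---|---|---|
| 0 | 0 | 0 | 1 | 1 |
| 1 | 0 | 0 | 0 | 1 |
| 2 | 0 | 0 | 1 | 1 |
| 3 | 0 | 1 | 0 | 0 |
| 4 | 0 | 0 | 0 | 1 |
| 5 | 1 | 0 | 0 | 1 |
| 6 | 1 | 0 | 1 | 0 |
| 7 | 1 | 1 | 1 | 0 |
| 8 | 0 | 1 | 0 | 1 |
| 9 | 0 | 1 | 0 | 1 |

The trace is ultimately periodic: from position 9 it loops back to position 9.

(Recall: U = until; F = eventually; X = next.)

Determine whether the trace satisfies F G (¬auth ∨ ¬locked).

Satisfied

G (¬auth ∨ ¬locked) holds at position 8, which is reachable from 0, so F G (¬auth ∨ ¬locked) holds.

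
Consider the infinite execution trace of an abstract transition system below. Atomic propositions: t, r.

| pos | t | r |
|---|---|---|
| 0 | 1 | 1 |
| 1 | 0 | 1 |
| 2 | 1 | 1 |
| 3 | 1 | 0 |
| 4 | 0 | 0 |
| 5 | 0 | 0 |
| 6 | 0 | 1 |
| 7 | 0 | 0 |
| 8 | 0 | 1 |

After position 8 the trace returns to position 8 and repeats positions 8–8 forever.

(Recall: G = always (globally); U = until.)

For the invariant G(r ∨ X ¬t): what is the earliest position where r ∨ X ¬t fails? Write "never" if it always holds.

r ∨ X ¬t holds at every position 0..8, and those are all the positions the trace ever visits, so the invariant G(r ∨ X ¬t) is never violated.

never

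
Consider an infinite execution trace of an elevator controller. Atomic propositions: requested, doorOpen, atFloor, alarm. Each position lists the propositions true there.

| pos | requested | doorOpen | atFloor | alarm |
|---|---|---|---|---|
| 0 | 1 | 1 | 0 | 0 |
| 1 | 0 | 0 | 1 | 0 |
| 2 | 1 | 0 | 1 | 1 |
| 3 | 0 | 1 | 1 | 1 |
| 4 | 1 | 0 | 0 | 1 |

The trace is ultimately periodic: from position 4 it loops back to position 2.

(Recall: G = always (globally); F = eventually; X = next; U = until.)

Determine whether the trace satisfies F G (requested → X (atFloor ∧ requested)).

Violated

G (requested → X (atFloor ∧ requested)) is false at every position 0..4, so it never becomes true and F G (requested → X (atFloor ∧ requested)) fails.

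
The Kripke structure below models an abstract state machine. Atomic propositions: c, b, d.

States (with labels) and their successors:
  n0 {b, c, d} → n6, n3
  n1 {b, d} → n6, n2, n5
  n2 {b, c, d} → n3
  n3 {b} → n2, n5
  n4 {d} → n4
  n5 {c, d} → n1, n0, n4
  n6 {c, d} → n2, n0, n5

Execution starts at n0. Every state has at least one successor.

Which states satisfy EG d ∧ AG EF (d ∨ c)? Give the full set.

States satisfying d: {n0, n1, n2, n4, n5, n6}.
States satisfying EG d: {n0, n1, n4, n5, n6}.
States satisfying EF (d ∨ c): {n0, n1, n2, n3, n4, n5, n6}.
States satisfying AG EF (d ∨ c): {n0, n1, n2, n3, n4, n5, n6}.
States satisfying EG d ∧ AG EF (d ∨ c): {n0, n1, n4, n5, n6}.

{n0, n1, n4, n5, n6}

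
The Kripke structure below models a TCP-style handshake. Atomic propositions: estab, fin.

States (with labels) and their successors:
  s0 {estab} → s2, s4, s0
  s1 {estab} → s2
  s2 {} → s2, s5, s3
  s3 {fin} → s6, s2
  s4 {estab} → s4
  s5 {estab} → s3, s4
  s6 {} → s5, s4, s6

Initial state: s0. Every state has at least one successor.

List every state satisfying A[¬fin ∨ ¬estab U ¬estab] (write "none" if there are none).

{s1, s2, s3, s6}

States satisfying ¬fin ∨ ¬estab: {s0, s1, s2, s3, s4, s5, s6}.
States satisfying ¬estab: {s2, s3, s6}.
States satisfying A[¬fin ∨ ¬estab U ¬estab]: {s1, s2, s3, s6}.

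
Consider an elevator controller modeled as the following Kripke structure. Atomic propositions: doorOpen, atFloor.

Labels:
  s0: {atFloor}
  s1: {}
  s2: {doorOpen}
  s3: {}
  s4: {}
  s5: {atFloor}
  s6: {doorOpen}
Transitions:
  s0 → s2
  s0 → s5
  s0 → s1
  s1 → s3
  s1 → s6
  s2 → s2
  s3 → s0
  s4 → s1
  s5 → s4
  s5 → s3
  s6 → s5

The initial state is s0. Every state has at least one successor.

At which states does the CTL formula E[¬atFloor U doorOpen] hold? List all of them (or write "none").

{s1, s2, s4, s6}

States satisfying ¬atFloor: {s1, s2, s3, s4, s6}.
States satisfying doorOpen: {s2, s6}.
States satisfying E[¬atFloor U doorOpen]: {s1, s2, s4, s6}.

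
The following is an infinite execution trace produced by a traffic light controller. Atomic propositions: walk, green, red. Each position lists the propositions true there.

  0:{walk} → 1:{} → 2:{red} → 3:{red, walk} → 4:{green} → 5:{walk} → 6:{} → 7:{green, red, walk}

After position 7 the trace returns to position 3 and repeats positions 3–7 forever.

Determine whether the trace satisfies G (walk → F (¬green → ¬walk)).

Yes

walk → F (¬green → ¬walk) holds at every position 0..7, and those are all positions ever visited, so G (walk → F (¬green → ¬walk)) holds.
Positions where walk holds: 0, 3, 5, 7.
Check F (¬green → ¬walk) at each: 0→ok, 3→ok, 5→ok, 7→ok.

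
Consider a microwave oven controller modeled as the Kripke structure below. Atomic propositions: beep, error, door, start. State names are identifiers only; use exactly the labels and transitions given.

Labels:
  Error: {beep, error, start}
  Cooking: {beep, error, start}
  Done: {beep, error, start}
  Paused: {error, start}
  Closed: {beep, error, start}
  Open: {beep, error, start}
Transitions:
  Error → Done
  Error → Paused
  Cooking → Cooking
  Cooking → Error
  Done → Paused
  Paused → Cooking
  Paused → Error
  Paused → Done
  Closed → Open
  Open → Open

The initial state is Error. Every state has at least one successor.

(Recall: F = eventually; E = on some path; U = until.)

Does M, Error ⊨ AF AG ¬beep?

States satisfying AG ¬beep: ∅.
States satisfying AF AG ¬beep: ∅.
There is a path from Error along which AG ¬beep never holds.
Error ∉ Sat(AF AG ¬beep).

No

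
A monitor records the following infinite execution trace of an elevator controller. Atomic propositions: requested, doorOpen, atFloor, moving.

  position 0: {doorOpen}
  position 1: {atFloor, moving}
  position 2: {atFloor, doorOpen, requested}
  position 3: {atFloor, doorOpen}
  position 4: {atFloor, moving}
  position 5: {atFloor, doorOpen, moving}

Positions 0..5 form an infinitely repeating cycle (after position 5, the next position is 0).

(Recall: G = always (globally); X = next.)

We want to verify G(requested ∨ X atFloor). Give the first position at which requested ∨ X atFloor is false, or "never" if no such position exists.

5

Check requested ∨ X atFloor at each position in order: 0 ✓, 1 ✓, 2 ✓, 3 ✓, 4 ✓.
At position 5 the labels are {atFloor, doorOpen, moving} and the next position 0 has {doorOpen}, so requested ∨ X atFloor is false there. This is the first violation.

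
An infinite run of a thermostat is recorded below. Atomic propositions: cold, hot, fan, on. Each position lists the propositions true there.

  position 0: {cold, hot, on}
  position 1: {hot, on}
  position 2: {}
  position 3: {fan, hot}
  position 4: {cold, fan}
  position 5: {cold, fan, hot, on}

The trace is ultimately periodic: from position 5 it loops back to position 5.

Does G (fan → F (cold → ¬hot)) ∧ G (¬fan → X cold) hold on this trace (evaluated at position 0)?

Violated

fan → F (cold → ¬hot) must hold at every position from 0 onward. It fails at position 5, so G (fan → F (cold → ¬hot)) is false.
Positions where fan holds: 3, 4, 5.
Check F (cold → ¬hot) at each: 3→ok, 4→ok, 5→fails.
¬fan → X cold must hold at every position from 0 onward. It fails at position 0, so G (¬fan → X cold) is false.
Positions where ¬fan holds: 0, 1, 2.
Check X cold at each: 0→fails, 1→fails, 2→fails.
At position 0: G (fan → F (cold → ¬hot)) is false; G (¬fan → X cold) is false; so G (fan → F (cold → ¬hot)) ∧ G (¬fan → X cold) is false.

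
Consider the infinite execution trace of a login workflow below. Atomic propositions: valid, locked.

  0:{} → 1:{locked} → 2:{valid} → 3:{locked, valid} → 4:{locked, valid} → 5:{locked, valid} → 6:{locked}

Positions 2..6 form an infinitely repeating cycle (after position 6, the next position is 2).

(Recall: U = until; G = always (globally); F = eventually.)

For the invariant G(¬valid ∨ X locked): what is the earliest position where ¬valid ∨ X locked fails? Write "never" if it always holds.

¬valid ∨ X locked holds at every position 0..6, and those are all the positions the trace ever visits, so the invariant G(¬valid ∨ X locked) is never violated.

never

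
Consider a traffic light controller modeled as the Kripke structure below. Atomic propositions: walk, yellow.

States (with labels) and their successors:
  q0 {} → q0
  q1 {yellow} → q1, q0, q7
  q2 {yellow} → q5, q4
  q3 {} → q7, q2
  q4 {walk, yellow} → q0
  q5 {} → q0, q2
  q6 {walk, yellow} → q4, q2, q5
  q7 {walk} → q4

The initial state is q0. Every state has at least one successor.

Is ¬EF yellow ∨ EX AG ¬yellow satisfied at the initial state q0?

States satisfying yellow: {q1, q2, q4, q6}.
States satisfying EF yellow: {q1, q2, q3, q4, q5, q6, q7}.
States satisfying ¬EF yellow: {q0}.
States satisfying AG ¬yellow: {q0}.
States satisfying EX AG ¬yellow: {q0, q1, q4, q5}.
States satisfying ¬EF yellow ∨ EX AG ¬yellow: {q0, q1, q4, q5}.
q0 ∈ Sat(¬EF yellow ∨ EX AG ¬yellow).

Holds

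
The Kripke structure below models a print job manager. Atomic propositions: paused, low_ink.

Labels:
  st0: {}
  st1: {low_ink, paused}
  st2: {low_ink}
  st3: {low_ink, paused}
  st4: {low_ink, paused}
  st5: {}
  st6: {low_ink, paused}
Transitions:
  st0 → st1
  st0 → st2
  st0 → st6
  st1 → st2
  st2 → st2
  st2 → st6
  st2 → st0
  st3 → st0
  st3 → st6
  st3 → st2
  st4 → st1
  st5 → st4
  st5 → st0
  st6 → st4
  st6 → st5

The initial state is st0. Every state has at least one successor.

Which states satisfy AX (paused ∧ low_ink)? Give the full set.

{st4}

States satisfying paused ∧ low_ink: {st1, st3, st4, st6}.
States satisfying AX (paused ∧ low_ink): {st4}.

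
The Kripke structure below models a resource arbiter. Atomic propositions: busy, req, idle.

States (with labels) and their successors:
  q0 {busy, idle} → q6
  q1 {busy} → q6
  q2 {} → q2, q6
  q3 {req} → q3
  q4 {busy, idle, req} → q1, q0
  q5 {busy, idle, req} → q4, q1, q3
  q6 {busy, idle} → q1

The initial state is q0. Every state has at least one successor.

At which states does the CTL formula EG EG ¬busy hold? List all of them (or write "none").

{q2, q3}

States satisfying EG ¬busy: {q2, q3}.
States satisfying EG EG ¬busy: {q2, q3}.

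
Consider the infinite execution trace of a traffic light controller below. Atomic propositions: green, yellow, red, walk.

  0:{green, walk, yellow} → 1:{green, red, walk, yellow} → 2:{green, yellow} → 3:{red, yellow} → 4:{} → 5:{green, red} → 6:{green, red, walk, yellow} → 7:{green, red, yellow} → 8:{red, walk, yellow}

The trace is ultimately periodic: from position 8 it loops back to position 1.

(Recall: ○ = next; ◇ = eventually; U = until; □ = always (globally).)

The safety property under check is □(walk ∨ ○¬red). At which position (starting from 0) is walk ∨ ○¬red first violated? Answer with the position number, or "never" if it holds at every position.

Check walk ∨ ○¬red at each position in order: 0 ✓, 1 ✓.
At position 2 the labels are {green, yellow} and the next position 3 has {red, yellow}, so walk ∨ ○¬red is false there. This is the first violation.

2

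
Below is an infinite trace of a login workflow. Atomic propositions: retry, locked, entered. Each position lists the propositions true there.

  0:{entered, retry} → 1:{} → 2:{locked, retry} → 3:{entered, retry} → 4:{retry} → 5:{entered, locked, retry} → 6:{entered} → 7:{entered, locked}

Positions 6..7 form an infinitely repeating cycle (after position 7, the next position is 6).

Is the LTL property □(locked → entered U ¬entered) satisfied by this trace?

Does not hold

locked → entered U ¬entered must hold at every position from 0 onward. It fails at position 5, so □(locked → entered U ¬entered) is false.
Positions where locked holds: 2, 5, 7.
Check entered U ¬entered at each: 2→ok, 5→fails, 7→fails.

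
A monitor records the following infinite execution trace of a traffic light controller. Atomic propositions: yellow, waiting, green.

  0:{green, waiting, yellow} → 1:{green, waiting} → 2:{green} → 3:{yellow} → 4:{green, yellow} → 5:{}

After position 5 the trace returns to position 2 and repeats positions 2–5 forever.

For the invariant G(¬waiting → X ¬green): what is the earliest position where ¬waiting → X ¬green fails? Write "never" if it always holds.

3

Check ¬waiting → X ¬green at each position in order: 0 ✓, 1 ✓, 2 ✓.
At position 3 the labels are {yellow} and the next position 4 has {green, yellow}, so ¬waiting → X ¬green is false there. This is the first violation.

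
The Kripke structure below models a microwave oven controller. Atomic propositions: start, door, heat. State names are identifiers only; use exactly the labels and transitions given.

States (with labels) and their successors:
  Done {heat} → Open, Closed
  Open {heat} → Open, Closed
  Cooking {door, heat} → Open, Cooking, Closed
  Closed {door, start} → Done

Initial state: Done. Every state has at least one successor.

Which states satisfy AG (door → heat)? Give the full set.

States satisfying door → heat: {Done, Open, Cooking}.
States satisfying AG (door → heat): ∅.

none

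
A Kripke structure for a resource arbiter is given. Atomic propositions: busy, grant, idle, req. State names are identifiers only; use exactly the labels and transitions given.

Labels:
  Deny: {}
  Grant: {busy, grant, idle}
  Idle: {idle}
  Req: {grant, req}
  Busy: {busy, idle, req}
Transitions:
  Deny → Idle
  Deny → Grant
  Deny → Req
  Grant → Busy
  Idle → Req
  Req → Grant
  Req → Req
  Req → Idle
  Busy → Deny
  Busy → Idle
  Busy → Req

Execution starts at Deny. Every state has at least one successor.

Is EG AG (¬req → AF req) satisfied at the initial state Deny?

States satisfying AG (¬req → AF req): {Deny, Grant, Idle, Req, Busy}.
States satisfying EG AG (¬req → AF req): {Deny, Grant, Idle, Req, Busy}.
Deny ∈ Sat(EG AG (¬req → AF req)).

Holds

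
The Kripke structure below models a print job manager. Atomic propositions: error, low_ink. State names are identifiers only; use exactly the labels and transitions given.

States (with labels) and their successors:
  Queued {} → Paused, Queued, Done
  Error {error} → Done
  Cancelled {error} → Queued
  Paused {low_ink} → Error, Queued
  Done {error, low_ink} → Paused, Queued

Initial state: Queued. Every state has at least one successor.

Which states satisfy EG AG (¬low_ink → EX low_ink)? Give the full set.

{Queued, Error, Paused, Done}

States satisfying AG (¬low_ink → EX low_ink): {Queued, Error, Paused, Done}.
States satisfying EG AG (¬low_ink → EX low_ink): {Queued, Error, Paused, Done}.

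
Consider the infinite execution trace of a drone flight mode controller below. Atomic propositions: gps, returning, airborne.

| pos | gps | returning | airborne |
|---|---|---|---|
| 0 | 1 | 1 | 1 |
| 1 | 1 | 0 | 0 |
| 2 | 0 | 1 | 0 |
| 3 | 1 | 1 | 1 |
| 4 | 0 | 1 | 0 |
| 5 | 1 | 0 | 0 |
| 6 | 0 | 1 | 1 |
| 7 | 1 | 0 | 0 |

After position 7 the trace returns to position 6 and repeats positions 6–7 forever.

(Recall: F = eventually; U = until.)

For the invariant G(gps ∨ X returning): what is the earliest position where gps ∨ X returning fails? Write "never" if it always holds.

Check gps ∨ X returning at each position in order: 0 ✓, 1 ✓, 2 ✓, 3 ✓.
At position 4 the labels are {returning} and the next position 5 has {gps}, so gps ∨ X returning is false there. This is the first violation.

4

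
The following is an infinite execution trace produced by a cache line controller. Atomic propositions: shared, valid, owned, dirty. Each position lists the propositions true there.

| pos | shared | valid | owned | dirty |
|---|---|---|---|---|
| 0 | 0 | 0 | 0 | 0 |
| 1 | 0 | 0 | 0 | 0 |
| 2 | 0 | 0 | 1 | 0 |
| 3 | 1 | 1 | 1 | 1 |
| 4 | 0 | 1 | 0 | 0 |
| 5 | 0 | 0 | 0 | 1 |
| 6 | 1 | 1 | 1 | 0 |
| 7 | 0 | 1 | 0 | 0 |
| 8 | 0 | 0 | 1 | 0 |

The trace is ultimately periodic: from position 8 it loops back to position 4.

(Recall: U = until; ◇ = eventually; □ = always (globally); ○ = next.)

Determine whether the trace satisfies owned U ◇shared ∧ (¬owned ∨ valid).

Walking from position 0: ◇shared first holds at position 0, and owned holds at every earlier position along the way, so owned U ◇shared holds.
At position 0: owned U ◇shared is true; ¬owned ∨ valid is true; so owned U ◇shared ∧ (¬owned ∨ valid) is true.

Satisfied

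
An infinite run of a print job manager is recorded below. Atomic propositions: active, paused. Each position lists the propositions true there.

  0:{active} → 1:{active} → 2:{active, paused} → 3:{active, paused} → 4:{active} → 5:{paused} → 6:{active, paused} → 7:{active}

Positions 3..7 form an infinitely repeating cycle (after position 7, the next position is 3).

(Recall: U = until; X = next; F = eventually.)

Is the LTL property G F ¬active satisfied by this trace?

Satisfied

F ¬active holds at every position 0..7, and those are all positions ever visited, so G F ¬active holds.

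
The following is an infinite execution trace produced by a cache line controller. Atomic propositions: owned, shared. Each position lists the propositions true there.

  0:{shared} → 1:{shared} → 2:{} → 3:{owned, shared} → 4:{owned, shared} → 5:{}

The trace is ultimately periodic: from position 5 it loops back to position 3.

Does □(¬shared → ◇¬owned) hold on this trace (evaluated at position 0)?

¬shared → ◇¬owned holds at every position 0..5, and those are all positions ever visited, so □(¬shared → ◇¬owned) holds.
Positions where ¬shared holds: 2, 5.
Check ◇¬owned at each: 2→ok, 5→ok.

Holds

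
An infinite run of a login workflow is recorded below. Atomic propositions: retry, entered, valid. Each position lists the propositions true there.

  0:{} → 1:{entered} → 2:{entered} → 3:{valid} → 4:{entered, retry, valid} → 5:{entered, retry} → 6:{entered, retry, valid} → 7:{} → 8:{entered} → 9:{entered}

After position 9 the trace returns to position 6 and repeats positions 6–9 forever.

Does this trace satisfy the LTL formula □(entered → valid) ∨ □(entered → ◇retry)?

entered → valid must hold at every position from 0 onward. It fails at position 1, so □(entered → valid) is false.
Positions where entered holds: 1, 2, 4, 5, 6, 8, 9.
Check valid at each: 1→fails, 2→fails, 4→ok, 5→fails, 6→ok, 8→fails, 9→fails.
entered → ◇retry holds at every position 0..9, and those are all positions ever visited, so □(entered → ◇retry) holds.
Positions where entered holds: 1, 2, 4, 5, 6, 8, 9.
Check ◇retry at each: 1→ok, 2→ok, 4→ok, 5→ok, 6→ok, 8→ok, 9→ok.
At position 0: □(entered → valid) is false; □(entered → ◇retry) is true; so □(entered → valid) ∨ □(entered → ◇retry) is true.

Satisfied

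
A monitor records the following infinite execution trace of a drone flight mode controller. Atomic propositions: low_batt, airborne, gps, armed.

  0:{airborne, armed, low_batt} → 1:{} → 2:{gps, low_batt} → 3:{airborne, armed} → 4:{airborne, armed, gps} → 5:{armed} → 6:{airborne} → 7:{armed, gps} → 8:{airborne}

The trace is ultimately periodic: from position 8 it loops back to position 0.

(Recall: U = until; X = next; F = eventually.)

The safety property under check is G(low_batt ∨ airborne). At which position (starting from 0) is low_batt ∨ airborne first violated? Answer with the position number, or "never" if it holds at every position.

Check low_batt ∨ airborne at each position in order: 0 ✓.
At position 1 the labels are {}, so low_batt ∨ airborne is false there. This is the first violation.

1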